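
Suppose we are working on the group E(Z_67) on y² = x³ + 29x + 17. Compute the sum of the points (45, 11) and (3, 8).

(59, 55)

(45, 11) + (3, 8). λ = (8 - 11)/(3 - 45) ≡ 64/25 mod 67. 25⁻¹ ≡ 59 (mod 67), so λ ≡ 24.
  x = λ² - 45 - 3 = 576 - 48 ≡ 59; y = λ·(45 - 59) - 11 ≡ 55. → (59, 55)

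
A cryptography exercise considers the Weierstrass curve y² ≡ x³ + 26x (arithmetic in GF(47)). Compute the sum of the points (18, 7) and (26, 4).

(18, 7) + (26, 4). λ = (4 - 7)/(26 - 18) ≡ 44/8 mod 47. 8⁻¹ ≡ 6 (mod 47), so λ ≡ 29.
  x = λ² - 18 - 26 = 841 - 44 ≡ 45; y = λ·(18 - 45) - 7 ≡ 9. → (45, 9)

(45, 9)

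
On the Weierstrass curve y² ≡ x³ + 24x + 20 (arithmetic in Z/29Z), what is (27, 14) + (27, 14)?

(24, 23)

tangent at (27, 14): λ = (3·27² + 24)/(2·14) ≡ 7/28. 28⁻¹ ≡ 28 (mod 29) since 28·28 = 784 ≡ 1, so λ ≡ 7·28 ≡ 22.
  x = λ² - 27 - 27 = 484 - 54 ≡ 24; y = λ·(27 - 24) - 14 ≡ 23. → (24, 23)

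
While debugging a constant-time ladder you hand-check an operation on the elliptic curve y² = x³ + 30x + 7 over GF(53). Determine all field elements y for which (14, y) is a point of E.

16, 37

x³ + 30x + 7 = 3171 ≡ 44 (mod 53).
Square roots of 44 mod 53: 16 and 37 (since 16² = 256 ≡ 44).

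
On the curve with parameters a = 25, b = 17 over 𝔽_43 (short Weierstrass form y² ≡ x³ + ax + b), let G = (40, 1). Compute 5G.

(40, 42)

Double-and-add on 5 = (101)₂. Start with G = (40, 1) for the leading 1-bit.
double: tangent at (40, 1): λ = (3·40² + 25)/(2·1) ≡ 9/2. 2⁻¹ ≡ 22 (mod 43), so λ ≡ 9·22 ≡ 26.
  x = λ² - 40 - 40 = 676 - 80 ≡ 37; y = λ·(40 - 37) - 1 ≡ 34. → (37, 34)
double: tangent at (37, 34): λ = (3·37² + 25)/(2·34) ≡ 4/25. 25⁻¹ ≡ 31 (mod 43), so λ ≡ 4·31 ≡ 38.
  x = λ² - 37 - 37 = 1444 - 74 ≡ 37; y = λ·(37 - 37) - 34 ≡ 9. → (37, 9)
add G: (37, 9) + (40, 1). λ = (1 - 9)/(40 - 37) ≡ 35/3 mod 43. 3⁻¹ ≡ 29 (mod 43), so λ ≡ 26.
  x = λ² - 37 - 40 = 676 - 77 ≡ 40; y = λ·(37 - 40) - 9 ≡ 42. → (40, 42)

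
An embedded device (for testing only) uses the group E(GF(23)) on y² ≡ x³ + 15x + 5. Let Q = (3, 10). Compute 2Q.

(6, 9)

tangent at (3, 10): λ = (3·3² + 15)/(2·10) ≡ 19/20. 20⁻¹ ≡ 15 (mod 23), so λ ≡ 19·15 ≡ 9.
  x = λ² - 3 - 3 = 81 - 6 ≡ 6; y = λ·(3 - 6) - 10 ≡ 9. → (6, 9)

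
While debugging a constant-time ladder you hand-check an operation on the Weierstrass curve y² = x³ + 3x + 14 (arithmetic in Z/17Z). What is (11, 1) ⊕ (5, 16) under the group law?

(3, 13)

(11, 1) + (5, 16). λ = (16 - 1)/(5 - 11) ≡ 15/11 mod 17. 11⁻¹ ≡ 14 (mod 17), so λ ≡ 6.
  x = λ² - 11 - 5 = 36 - 16 ≡ 3; y = λ·(11 - 3) - 1 ≡ 13. → (3, 13)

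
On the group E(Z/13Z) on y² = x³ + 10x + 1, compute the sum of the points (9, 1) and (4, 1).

(9, 1) + (4, 1). λ = (1 - 1)/(4 - 9) ≡ 0/8 mod 13. 8⁻¹ ≡ 5 (mod 13), so λ ≡ 0.
  x = λ² - 9 - 4 = 0 - 13 ≡ 0; y = λ·(9 - 0) - 1 ≡ 12. → (0, 12)

(0, 12)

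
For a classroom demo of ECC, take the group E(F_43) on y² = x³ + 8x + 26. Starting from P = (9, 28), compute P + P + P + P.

Double-and-add on 4 = (100)₂. Start with P = (9, 28) for the leading 1-bit.
double: tangent at (9, 28): λ = (3·9² + 8)/(2·28) ≡ 36/13. 13⁻¹ ≡ 10 (mod 43), so λ ≡ 36·10 ≡ 16.
  x = λ² - 9 - 9 = 256 - 18 ≡ 23; y = λ·(9 - 23) - 28 ≡ 6. → (23, 6)
double: tangent at (23, 6): λ = (3·23² + 8)/(2·6) ≡ 4/12. 12⁻¹ ≡ 18 (mod 43), so λ ≡ 4·18 ≡ 29.
  x = λ² - 23 - 23 = 841 - 46 ≡ 21; y = λ·(23 - 21) - 6 ≡ 9. → (21, 9)

(21, 9)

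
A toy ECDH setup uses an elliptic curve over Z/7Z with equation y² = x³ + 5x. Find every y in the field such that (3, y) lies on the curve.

x³ + 5x + 0 = 42 ≡ 0 (mod 7).
Only y = 0 satisfies y² ≡ 0.

0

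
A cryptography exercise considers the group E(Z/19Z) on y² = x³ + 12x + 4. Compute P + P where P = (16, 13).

tangent at (16, 13): λ = (3·16² + 12)/(2·13) ≡ 1/7. 7⁻¹ ≡ 11 (mod 19) since 7·11 = 77 ≡ 1, so λ ≡ 1·11 ≡ 11.
  x = λ² - 16 - 16 = 121 - 32 ≡ 13; y = λ·(16 - 13) - 13 ≡ 1. → (13, 1)

(13, 1)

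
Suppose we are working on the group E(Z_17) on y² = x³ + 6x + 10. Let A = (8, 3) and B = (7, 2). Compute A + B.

(3, 2)

(8, 3) + (7, 2). λ = (2 - 3)/(7 - 8) ≡ 16/16 mod 17. 16⁻¹ ≡ 16 (mod 17) since 16·16 = 256 ≡ 1, so λ ≡ 1.
  x = λ² - 8 - 7 = 1 - 15 ≡ 3; y = λ·(8 - 3) - 3 ≡ 2. → (3, 2)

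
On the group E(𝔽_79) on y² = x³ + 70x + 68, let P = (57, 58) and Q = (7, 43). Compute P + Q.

(38, 3)

(57, 58) + (7, 43). λ = (43 - 58)/(7 - 57) ≡ 64/29 mod 79. 29⁻¹ ≡ 30 (mod 79), so λ ≡ 24.
  x = λ² - 57 - 7 = 576 - 64 ≡ 38; y = λ·(57 - 38) - 58 ≡ 3. → (38, 3)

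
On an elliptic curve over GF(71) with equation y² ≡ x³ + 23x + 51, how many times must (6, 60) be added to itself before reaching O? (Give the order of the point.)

3

2P: tangent at (6, 60): λ = (3·6² + 23)/(2·60) ≡ 60/49. 49⁻¹ ≡ 29 (mod 71), so λ ≡ 60·29 ≡ 36.
  x = λ² - 6 - 6 = 1296 - 12 ≡ 6; y = λ·(6 - 6) - 60 ≡ 11. → (6, 11)
3P: (6, 11) + (6, 60): same x and y₁ ≡ -y₂, so the sum is O.
3P = O, so the order is 3.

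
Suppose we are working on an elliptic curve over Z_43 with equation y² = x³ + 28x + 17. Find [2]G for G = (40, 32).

(23, 33)

tangent at (40, 32): λ = (3·40² + 28)/(2·32) ≡ 12/21. 21⁻¹ ≡ 41 (mod 43) since 21·41 = 861 ≡ 1, so λ ≡ 12·41 ≡ 19.
  x = λ² - 40 - 40 = 361 - 80 ≡ 23; y = λ·(40 - 23) - 32 ≡ 33. → (23, 33)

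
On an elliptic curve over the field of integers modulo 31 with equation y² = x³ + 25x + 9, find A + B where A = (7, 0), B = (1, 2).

(30, 18)

(7, 0) + (1, 2). λ = (2 - 0)/(1 - 7) ≡ 2/25 mod 31. 25⁻¹ ≡ 5 (mod 31), so λ ≡ 10.
  x = λ² - 7 - 1 = 100 - 8 ≡ 30; y = λ·(7 - 30) - 0 ≡ 18. → (30, 18)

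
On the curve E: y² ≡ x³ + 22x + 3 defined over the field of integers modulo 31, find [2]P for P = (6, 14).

tangent at (6, 14): λ = (3·6² + 22)/(2·14) ≡ 6/28. 28⁻¹ ≡ 10 (mod 31) since 28·10 = 280 ≡ 1, so λ ≡ 6·10 ≡ 29.
  x = λ² - 6 - 6 = 841 - 12 ≡ 23; y = λ·(6 - 23) - 14 ≡ 20. → (23, 20)

(23, 20)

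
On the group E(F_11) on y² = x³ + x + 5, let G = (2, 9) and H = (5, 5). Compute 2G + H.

(0, 7)

First 2G:
Repeated addition: build up to 2G.
2G: tangent at (2, 9): λ = (3·2² + 1)/(2·9) ≡ 2/7. 7⁻¹ ≡ 8 (mod 11) since 7·8 = 56 ≡ 1, so λ ≡ 2·8 ≡ 5.
  x = λ² - 2 - 2 = 25 - 4 ≡ 10; y = λ·(2 - 10) - 9 ≡ 6. → (10, 6)
2G = (10, 6).
Finally 2G + H:
(10, 6) + (5, 5). λ = (5 - 6)/(5 - 10) ≡ 10/6 mod 11. 6⁻¹ ≡ 2 (mod 11), so λ ≡ 9.
  x = λ² - 10 - 5 = 81 - 15 ≡ 0; y = λ·(10 - 0) - 6 ≡ 7. → (0, 7)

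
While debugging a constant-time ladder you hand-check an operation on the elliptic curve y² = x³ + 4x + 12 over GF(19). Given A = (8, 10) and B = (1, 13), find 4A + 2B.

(18, 11)

First 4A:
Repeated addition: build up to 4A.
2A: tangent at (8, 10): λ = (3·8² + 4)/(2·10) ≡ 6/1. 1⁻¹ ≡ 1 (mod 19) since 1·1 = 1 ≡ 1, so λ ≡ 6·1 ≡ 6.
  x = λ² - 8 - 8 = 36 - 16 ≡ 1; y = λ·(8 - 1) - 10 ≡ 13. → (1, 13)
3A: (1, 13) + (8, 10). λ = (10 - 13)/(8 - 1) ≡ 16/7 mod 19. 7⁻¹ ≡ 11 (mod 19), so λ ≡ 5.
  x = λ² - 1 - 8 = 25 - 9 ≡ 16; y = λ·(1 - 16) - 13 ≡ 7. → (16, 7)
4A: (16, 7) + (8, 10). λ = (10 - 7)/(8 - 16) ≡ 3/11 mod 19. 11⁻¹ ≡ 7 (mod 19) since 11·7 = 77 ≡ 1, so λ ≡ 2.
  x = λ² - 16 - 8 = 4 - 24 ≡ 18; y = λ·(16 - 18) - 7 ≡ 8. → (18, 8)
4A = (18, 8).
Next 2B:
Repeated addition: build up to 2B.
2B: tangent at (1, 13): λ = (3·1² + 4)/(2·13) ≡ 7/7. 7⁻¹ ≡ 11 (mod 19) since 7·11 = 77 ≡ 1, so λ ≡ 7·11 ≡ 1.
  x = λ² - 1 - 1 = 1 - 2 ≡ 18; y = λ·(1 - 18) - 13 ≡ 8. → (18, 8)
2B = (18, 8).
Finally 4A + 2B:
tangent at (18, 8): λ = (3·18² + 4)/(2·8) ≡ 7/16. 16⁻¹ ≡ 6 (mod 19), so λ ≡ 7·6 ≡ 4.
  x = λ² - 18 - 18 = 16 - 36 ≡ 18; y = λ·(18 - 18) - 8 ≡ 11. → (18, 11)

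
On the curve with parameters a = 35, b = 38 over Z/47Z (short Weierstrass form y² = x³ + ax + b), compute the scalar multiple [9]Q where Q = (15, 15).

(1, 11)

Repeated addition: build up to 9Q.
2Q: tangent at (15, 15): λ = (3·15² + 35)/(2·15) ≡ 5/30. 30⁻¹ ≡ 11 (mod 47), so λ ≡ 5·11 ≡ 8.
  x = λ² - 15 - 15 = 64 - 30 ≡ 34; y = λ·(15 - 34) - 15 ≡ 21. → (34, 21)
3Q: (34, 21) + (15, 15). λ = (15 - 21)/(15 - 34) ≡ 41/28 mod 47. 28⁻¹ ≡ 42 (mod 47), so λ ≡ 30.
  x = λ² - 34 - 15 = 900 - 49 ≡ 5; y = λ·(34 - 5) - 21 ≡ 3. → (5, 3)
4Q: (5, 3) + (15, 15). λ = (15 - 3)/(15 - 5) ≡ 12/10 mod 47. 10⁻¹ ≡ 33 (mod 47) since 10·33 = 330 ≡ 1, so λ ≡ 20.
  x = λ² - 5 - 15 = 400 - 20 ≡ 4; y = λ·(5 - 4) - 3 ≡ 17. → (4, 17)
5Q: (4, 17) + (15, 15). λ = (15 - 17)/(15 - 4) ≡ 45/11 mod 47. 11⁻¹ ≡ 30 (mod 47), so λ ≡ 34.
  x = λ² - 4 - 15 = 1156 - 19 ≡ 9; y = λ·(4 - 9) - 17 ≡ 1. → (9, 1)
6Q: (9, 1) + (15, 15). λ = (15 - 1)/(15 - 9) ≡ 14/6 mod 47. 6⁻¹ ≡ 8 (mod 47) since 6·8 = 48 ≡ 1, so λ ≡ 18.
  x = λ² - 9 - 15 = 324 - 24 ≡ 18; y = λ·(9 - 18) - 1 ≡ 25. → (18, 25)
7Q: (18, 25) + (15, 15). λ = (15 - 25)/(15 - 18) ≡ 37/44 mod 47. 44⁻¹ ≡ 31 (mod 47) since 44·31 = 1364 ≡ 1, so λ ≡ 19.
  x = λ² - 18 - 15 = 361 - 33 ≡ 46; y = λ·(18 - 46) - 25 ≡ 7. → (46, 7)
8Q: (46, 7) + (15, 15). λ = (15 - 7)/(15 - 46) ≡ 8/16 mod 47. 16⁻¹ ≡ 3 (mod 47) since 16·3 = 48 ≡ 1, so λ ≡ 24.
  x = λ² - 46 - 15 = 576 - 61 ≡ 45; y = λ·(46 - 45) - 7 ≡ 17. → (45, 17)
9Q: (45, 17) + (15, 15). λ = (15 - 17)/(15 - 45) ≡ 45/17 mod 47. 17⁻¹ ≡ 36 (mod 47), so λ ≡ 22.
  x = λ² - 45 - 15 = 484 - 60 ≡ 1; y = λ·(45 - 1) - 17 ≡ 11. → (1, 11)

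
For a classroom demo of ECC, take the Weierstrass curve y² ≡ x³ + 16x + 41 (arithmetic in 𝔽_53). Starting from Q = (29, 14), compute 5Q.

(29, 14)

Repeated addition: build up to 5Q.
2Q: tangent at (29, 14): λ = (3·29² + 16)/(2·14) ≡ 48/28. 28⁻¹ ≡ 36 (mod 53) since 28·36 = 1008 ≡ 1, so λ ≡ 48·36 ≡ 32.
  x = λ² - 29 - 29 = 1024 - 58 ≡ 12; y = λ·(29 - 12) - 14 ≡ 0. → (12, 0)
3Q: (12, 0) + (29, 14). λ = (14 - 0)/(29 - 12) ≡ 14/17 mod 53. 17⁻¹ ≡ 25 (mod 53), so λ ≡ 32.
  x = λ² - 12 - 29 = 1024 - 41 ≡ 29; y = λ·(12 - 29) - 0 ≡ 39. → (29, 39)
4Q: (29, 39) + (29, 14): same x and y₁ ≡ -y₂, so the sum is the point at infinity.
5Q: the point at infinity + (29, 14) = (29, 14) (identity).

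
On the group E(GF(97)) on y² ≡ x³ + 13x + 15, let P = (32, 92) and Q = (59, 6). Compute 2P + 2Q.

(59, 91)

First 2P:
Repeated addition: build up to 2P.
2P: tangent at (32, 92): λ = (3·32² + 13)/(2·92) ≡ 78/87. 87⁻¹ ≡ 29 (mod 97), so λ ≡ 78·29 ≡ 31.
  x = λ² - 32 - 32 = 961 - 64 ≡ 24; y = λ·(32 - 24) - 92 ≡ 59. → (24, 59)
2P = (24, 59).
Next 2Q:
Repeated addition: build up to 2Q.
2Q: tangent at (59, 6): λ = (3·59² + 13)/(2·6) ≡ 77/12. 12⁻¹ ≡ 89 (mod 97), so λ ≡ 77·89 ≡ 63.
  x = λ² - 59 - 59 = 3969 - 118 ≡ 68; y = λ·(59 - 68) - 6 ≡ 9. → (68, 9)
2Q = (68, 9).
Finally 2P + 2Q:
(24, 59) + (68, 9). λ = (9 - 59)/(68 - 24) ≡ 47/44 mod 97. 44⁻¹ ≡ 86 (mod 97), so λ ≡ 65.
  x = λ² - 24 - 68 = 4225 - 92 ≡ 59; y = λ·(24 - 59) - 59 ≡ 91. → (59, 91)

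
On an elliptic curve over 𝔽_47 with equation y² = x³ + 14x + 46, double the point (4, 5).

(6, 39)

tangent at (4, 5): λ = (3·4² + 14)/(2·5) ≡ 15/10. 10⁻¹ ≡ 33 (mod 47), so λ ≡ 15·33 ≡ 25.
  x = λ² - 4 - 4 = 625 - 8 ≡ 6; y = λ·(4 - 6) - 5 ≡ 39. → (6, 39)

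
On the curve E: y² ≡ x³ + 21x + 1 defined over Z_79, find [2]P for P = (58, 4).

tangent at (58, 4): λ = (3·58² + 21)/(2·4) ≡ 1/8. 8⁻¹ ≡ 10 (mod 79), so λ ≡ 1·10 ≡ 10.
  x = λ² - 58 - 58 = 100 - 116 ≡ 63; y = λ·(58 - 63) - 4 ≡ 25. → (63, 25)

(63, 25)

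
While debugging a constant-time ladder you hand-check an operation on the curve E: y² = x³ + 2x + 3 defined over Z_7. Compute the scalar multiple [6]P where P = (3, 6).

Repeated addition: build up to 6P.
2P: tangent at (3, 6): λ = (3·3² + 2)/(2·6) ≡ 1/5. 5⁻¹ ≡ 3 (mod 7) since 5·3 = 15 ≡ 1, so λ ≡ 1·3 ≡ 3.
  x = λ² - 3 - 3 = 9 - 6 ≡ 3; y = λ·(3 - 3) - 6 ≡ 1. → (3, 1)
3P: (3, 1) + (3, 6): same x and y₁ ≡ -y₂, so the sum is O.
4P: O + (3, 6) = (3, 6) (identity).
5P: tangent at (3, 6): λ = (3·3² + 2)/(2·6) ≡ 1/5. 5⁻¹ ≡ 3 (mod 7), so λ ≡ 1·3 ≡ 3.
  x = λ² - 3 - 3 = 9 - 6 ≡ 3; y = λ·(3 - 3) - 6 ≡ 1. → (3, 1)
6P: (3, 1) + (3, 6): same x and y₁ ≡ -y₂, so the sum is O.

O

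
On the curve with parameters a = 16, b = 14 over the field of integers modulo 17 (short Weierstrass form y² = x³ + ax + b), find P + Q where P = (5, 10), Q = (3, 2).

(8, 12)

(5, 10) + (3, 2). λ = (2 - 10)/(3 - 5) ≡ 9/15 mod 17. 15⁻¹ ≡ 8 (mod 17), so λ ≡ 4.
  x = λ² - 5 - 3 = 16 - 8 ≡ 8; y = λ·(5 - 8) - 10 ≡ 12. → (8, 12)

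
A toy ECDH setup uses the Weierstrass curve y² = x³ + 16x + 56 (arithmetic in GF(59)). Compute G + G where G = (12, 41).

(42, 57)

tangent at (12, 41): λ = (3·12² + 16)/(2·41) ≡ 35/23. 23⁻¹ ≡ 18 (mod 59), so λ ≡ 35·18 ≡ 40.
  x = λ² - 12 - 12 = 1600 - 24 ≡ 42; y = λ·(12 - 42) - 41 ≡ 57. → (42, 57)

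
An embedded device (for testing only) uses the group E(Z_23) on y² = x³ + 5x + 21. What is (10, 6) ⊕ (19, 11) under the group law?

(21, 16)

(10, 6) + (19, 11). λ = (11 - 6)/(19 - 10) ≡ 5/9 mod 23. 9⁻¹ ≡ 18 (mod 23) since 9·18 = 162 ≡ 1, so λ ≡ 21.
  x = λ² - 10 - 19 = 441 - 29 ≡ 21; y = λ·(10 - 21) - 6 ≡ 16. → (21, 16)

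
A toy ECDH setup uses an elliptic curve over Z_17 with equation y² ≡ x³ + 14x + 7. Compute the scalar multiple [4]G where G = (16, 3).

(11, 8)

Double-and-add on 4 = (100)₂. Start with G = (16, 3) for the leading 1-bit.
double: tangent at (16, 3): λ = (3·16² + 14)/(2·3) ≡ 0/6. 6⁻¹ ≡ 3 (mod 17), so λ ≡ 0·3 ≡ 0.
  x = λ² - 16 - 16 = 0 - 32 ≡ 2; y = λ·(16 - 2) - 3 ≡ 14. → (2, 14)
double: tangent at (2, 14): λ = (3·2² + 14)/(2·14) ≡ 9/11. 11⁻¹ ≡ 14 (mod 17), so λ ≡ 9·14 ≡ 7.
  x = λ² - 2 - 2 = 49 - 4 ≡ 11; y = λ·(2 - 11) - 14 ≡ 8. → (11, 8)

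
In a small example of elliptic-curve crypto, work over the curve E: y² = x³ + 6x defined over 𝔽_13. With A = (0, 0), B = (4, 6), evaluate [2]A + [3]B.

(9, 9)

First 2A:
Repeated addition: build up to 2A.
2A: (0, 0) + (0, 0): same x and y₁ ≡ -y₂, so the sum is O.
2A = O.
Next 3B:
Repeated addition: build up to 3B.
2B: tangent at (4, 6): λ = (3·4² + 6)/(2·6) ≡ 2/12. 12⁻¹ ≡ 12 (mod 13) since 12·12 = 144 ≡ 1, so λ ≡ 2·12 ≡ 11.
  x = λ² - 4 - 4 = 121 - 8 ≡ 9; y = λ·(4 - 9) - 6 ≡ 4. → (9, 4)
3B: (9, 4) + (4, 6). λ = (6 - 4)/(4 - 9) ≡ 2/8 mod 13. 8⁻¹ ≡ 5 (mod 13), so λ ≡ 10.
  x = λ² - 9 - 4 = 100 - 13 ≡ 9; y = λ·(9 - 9) - 4 ≡ 9. → (9, 9)
3B = (9, 9).
Finally 2A + 3B:
O + (9, 9) = (9, 9) (identity).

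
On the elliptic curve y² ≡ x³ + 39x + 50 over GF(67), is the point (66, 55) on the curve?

yes

y² = 55² ≡ 10; x³ + 39x + 50 = 290120 ≡ 10 (mod 67). 10 = 10.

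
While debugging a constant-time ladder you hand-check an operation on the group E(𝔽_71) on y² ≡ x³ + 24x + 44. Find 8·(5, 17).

(3, 70)

Write P = (5, 17).
Repeated addition: build up to 8P.
2P: tangent at (5, 17): λ = (3·5² + 24)/(2·17) ≡ 28/34. 34⁻¹ ≡ 23 (mod 71), so λ ≡ 28·23 ≡ 5.
  x = λ² - 5 - 5 = 25 - 10 ≡ 15; y = λ·(5 - 15) - 17 ≡ 4. → (15, 4)
3P: (15, 4) + (5, 17). λ = (17 - 4)/(5 - 15) ≡ 13/61 mod 71. 61⁻¹ ≡ 7 (mod 71), so λ ≡ 20.
  x = λ² - 15 - 5 = 400 - 20 ≡ 25; y = λ·(15 - 25) - 4 ≡ 9. → (25, 9)
4P: (25, 9) + (5, 17). λ = (17 - 9)/(5 - 25) ≡ 8/51 mod 71. 51⁻¹ ≡ 39 (mod 71), so λ ≡ 28.
  x = λ² - 25 - 5 = 784 - 30 ≡ 44; y = λ·(25 - 44) - 9 ≡ 27. → (44, 27)
5P: (44, 27) + (5, 17). λ = (17 - 27)/(5 - 44) ≡ 61/32 mod 71. 32⁻¹ ≡ 20 (mod 71) since 32·20 = 640 ≡ 1, so λ ≡ 13.
  x = λ² - 44 - 5 = 169 - 49 ≡ 49; y = λ·(44 - 49) - 27 ≡ 50. → (49, 50)
6P: (49, 50) + (5, 17). λ = (17 - 50)/(5 - 49) ≡ 38/27 mod 71. 27⁻¹ ≡ 50 (mod 71), so λ ≡ 54.
  x = λ² - 49 - 5 = 2916 - 54 ≡ 22; y = λ·(49 - 22) - 50 ≡ 59. → (22, 59)
7P: (22, 59) + (5, 17). λ = (17 - 59)/(5 - 22) ≡ 29/54 mod 71. 54⁻¹ ≡ 25 (mod 71), so λ ≡ 15.
  x = λ² - 22 - 5 = 225 - 27 ≡ 56; y = λ·(22 - 56) - 59 ≡ 70. → (56, 70)
8P: (56, 70) + (5, 17). λ = (17 - 70)/(5 - 56) ≡ 18/20 mod 71. 20⁻¹ ≡ 32 (mod 71) since 20·32 = 640 ≡ 1, so λ ≡ 8.
  x = λ² - 56 - 5 = 64 - 61 ≡ 3; y = λ·(56 - 3) - 70 ≡ 70. → (3, 70)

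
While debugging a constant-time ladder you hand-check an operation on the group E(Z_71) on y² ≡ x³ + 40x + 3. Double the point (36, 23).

(17, 22)

tangent at (36, 23): λ = (3·36² + 40)/(2·23) ≡ 23/46. 46⁻¹ ≡ 17 (mod 71), so λ ≡ 23·17 ≡ 36.
  x = λ² - 36 - 36 = 1296 - 72 ≡ 17; y = λ·(36 - 17) - 23 ≡ 22. → (17, 22)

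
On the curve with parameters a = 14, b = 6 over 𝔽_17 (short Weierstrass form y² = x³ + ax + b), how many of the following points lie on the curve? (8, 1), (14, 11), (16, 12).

2

(8, 1): 1² ≡ 1, rhs ≡ 1 → on.
(14, 11): 11² ≡ 2, rhs ≡ 5 → off.
(16, 12): 12² ≡ 8, rhs ≡ 8 → on.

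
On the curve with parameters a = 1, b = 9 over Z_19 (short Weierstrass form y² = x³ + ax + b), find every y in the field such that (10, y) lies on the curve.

none

x³ + 1x + 9 = 1019 ≡ 12 (mod 19).
12 is a non-residue mod 19; no y exists.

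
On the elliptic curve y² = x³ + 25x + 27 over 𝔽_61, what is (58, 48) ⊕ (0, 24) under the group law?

(58, 48) + (0, 24). λ = (24 - 48)/(0 - 58) ≡ 37/3 mod 61. 3⁻¹ ≡ 41 (mod 61) since 3·41 = 123 ≡ 1, so λ ≡ 53.
  x = λ² - 58 - 0 = 2809 - 58 ≡ 6; y = λ·(58 - 6) - 48 ≡ 24. → (6, 24)

(6, 24)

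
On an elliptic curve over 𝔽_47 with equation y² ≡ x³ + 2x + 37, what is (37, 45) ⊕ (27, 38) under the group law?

(37, 45) + (27, 38). λ = (38 - 45)/(27 - 37) ≡ 40/37 mod 47. 37⁻¹ ≡ 14 (mod 47), so λ ≡ 43.
  x = λ² - 37 - 27 = 1849 - 64 ≡ 46; y = λ·(37 - 46) - 45 ≡ 38. → (46, 38)

(46, 38)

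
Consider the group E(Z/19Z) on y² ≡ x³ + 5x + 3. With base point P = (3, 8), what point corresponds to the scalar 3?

Repeated addition: build up to 3P.
2P: tangent at (3, 8): λ = (3·3² + 5)/(2·8) ≡ 13/16. 16⁻¹ ≡ 6 (mod 19), so λ ≡ 13·6 ≡ 2.
  x = λ² - 3 - 3 = 4 - 6 ≡ 17; y = λ·(3 - 17) - 8 ≡ 2. → (17, 2)
3P: (17, 2) + (3, 8). λ = (8 - 2)/(3 - 17) ≡ 6/5 mod 19. 5⁻¹ ≡ 4 (mod 19), so λ ≡ 5.
  x = λ² - 17 - 3 = 25 - 20 ≡ 5; y = λ·(17 - 5) - 2 ≡ 1. → (5, 1)

(5, 1)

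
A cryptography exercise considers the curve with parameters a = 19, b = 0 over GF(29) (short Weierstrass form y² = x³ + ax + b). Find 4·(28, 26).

Write P = (28, 26).
Double-and-add on 4 = (100)₂. Start with P = (28, 26) for the leading 1-bit.
double: tangent at (28, 26): λ = (3·28² + 19)/(2·26) ≡ 22/23. 23⁻¹ ≡ 24 (mod 29) since 23·24 = 552 ≡ 1, so λ ≡ 22·24 ≡ 6.
  x = λ² - 28 - 28 = 36 - 56 ≡ 9; y = λ·(28 - 9) - 26 ≡ 1. → (9, 1)
double: tangent at (9, 1): λ = (3·9² + 19)/(2·1) ≡ 1/2. 2⁻¹ ≡ 15 (mod 29), so λ ≡ 1·15 ≡ 15.
  x = λ² - 9 - 9 = 225 - 18 ≡ 4; y = λ·(9 - 4) - 1 ≡ 16. → (4, 16)

(4, 16)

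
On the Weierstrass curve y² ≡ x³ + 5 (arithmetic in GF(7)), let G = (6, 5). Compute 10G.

(5, 2)

Double-and-add on 10 = (1010)₂. Start with G = (6, 5) for the leading 1-bit.
double: tangent at (6, 5): λ = (3·6² + 0)/(2·5) ≡ 3/3. 3⁻¹ ≡ 5 (mod 7) since 3·5 = 15 ≡ 1, so λ ≡ 3·5 ≡ 1.
  x = λ² - 6 - 6 = 1 - 12 ≡ 3; y = λ·(6 - 3) - 5 ≡ 5. → (3, 5)
double: tangent at (3, 5): λ = (3·3² + 0)/(2·5) ≡ 6/3. 3⁻¹ ≡ 5 (mod 7), so λ ≡ 6·5 ≡ 2.
  x = λ² - 3 - 3 = 4 - 6 ≡ 5; y = λ·(3 - 5) - 5 ≡ 5. → (5, 5)
add G: (5, 5) + (6, 5). λ = (5 - 5)/(6 - 5) ≡ 0/1 mod 7. 1⁻¹ ≡ 1 (mod 7) since 1·1 = 1 ≡ 1, so λ ≡ 0.
  x = λ² - 5 - 6 = 0 - 11 ≡ 3; y = λ·(5 - 3) - 5 ≡ 2. → (3, 2)
double: tangent at (3, 2): λ = (3·3² + 0)/(2·2) ≡ 6/4. 4⁻¹ ≡ 2 (mod 7) since 4·2 = 8 ≡ 1, so λ ≡ 6·2 ≡ 5.
  x = λ² - 3 - 3 = 25 - 6 ≡ 5; y = λ·(3 - 5) - 2 ≡ 2. → (5, 2)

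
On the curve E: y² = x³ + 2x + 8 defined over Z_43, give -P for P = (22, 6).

(22, 37)

-(22, 6) = (22, -6 mod 43) = (22, 37).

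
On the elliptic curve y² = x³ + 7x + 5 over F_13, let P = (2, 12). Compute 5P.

O

Double-and-add on 5 = (101)₂. Start with P = (2, 12) for the leading 1-bit.
double: tangent at (2, 12): λ = (3·2² + 7)/(2·12) ≡ 6/11. 11⁻¹ ≡ 6 (mod 13), so λ ≡ 6·6 ≡ 10.
  x = λ² - 2 - 2 = 100 - 4 ≡ 5; y = λ·(2 - 5) - 12 ≡ 10. → (5, 10)
double: tangent at (5, 10): λ = (3·5² + 7)/(2·10) ≡ 4/7. 7⁻¹ ≡ 2 (mod 13), so λ ≡ 4·2 ≡ 8.
  x = λ² - 5 - 5 = 64 - 10 ≡ 2; y = λ·(5 - 2) - 10 ≡ 1. → (2, 1)
add P: (2, 1) + (2, 12): same x and y₁ ≡ -y₂, so the sum is 𝒪.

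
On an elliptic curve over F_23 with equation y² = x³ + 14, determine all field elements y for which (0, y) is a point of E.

none

x³ + 0x + 14 = 14 ≡ 14 (mod 23).
14 is a non-residue mod 23; no y exists.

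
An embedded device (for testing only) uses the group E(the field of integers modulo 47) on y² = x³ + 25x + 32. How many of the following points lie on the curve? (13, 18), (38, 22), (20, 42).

(13, 18): 18² ≡ 42, rhs ≡ 16 → off.
(38, 22): 22² ≡ 14, rhs ≡ 18 → off.
(20, 42): 42² ≡ 25, rhs ≡ 25 → on.

1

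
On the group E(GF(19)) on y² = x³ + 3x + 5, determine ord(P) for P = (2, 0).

2

2P: (2, 0) + (2, 0): same x and y₁ ≡ -y₂, so the sum is O.
2P = O, so the order is 2.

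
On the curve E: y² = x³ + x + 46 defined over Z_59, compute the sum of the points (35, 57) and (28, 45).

(17, 16)

(35, 57) + (28, 45). λ = (45 - 57)/(28 - 35) ≡ 47/52 mod 59. 52⁻¹ ≡ 42 (mod 59), so λ ≡ 27.
  x = λ² - 35 - 28 = 729 - 63 ≡ 17; y = λ·(35 - 17) - 57 ≡ 16. → (17, 16)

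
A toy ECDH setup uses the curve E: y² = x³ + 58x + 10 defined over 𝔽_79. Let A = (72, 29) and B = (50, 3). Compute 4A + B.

First 4A:
Double-and-add on 4 = (100)₂. Start with A = (72, 29) for the leading 1-bit.
double: tangent at (72, 29): λ = (3·72² + 58)/(2·29) ≡ 47/58. 58⁻¹ ≡ 15 (mod 79) since 58·15 = 870 ≡ 1, so λ ≡ 47·15 ≡ 73.
  x = λ² - 72 - 72 = 5329 - 144 ≡ 50; y = λ·(72 - 50) - 29 ≡ 76. → (50, 76)
double: tangent at (50, 76): λ = (3·50² + 58)/(2·76) ≡ 53/73. 73⁻¹ ≡ 13 (mod 79), so λ ≡ 53·13 ≡ 57.
  x = λ² - 50 - 50 = 3249 - 100 ≡ 68; y = λ·(50 - 68) - 76 ≡ 4. → (68, 4)
4A = (68, 4).
Finally 4A + B:
(68, 4) + (50, 3). λ = (3 - 4)/(50 - 68) ≡ 78/61 mod 79. 61⁻¹ ≡ 57 (mod 79), so λ ≡ 22.
  x = λ² - 68 - 50 = 484 - 118 ≡ 50; y = λ·(68 - 50) - 4 ≡ 76. → (50, 76)

(50, 76)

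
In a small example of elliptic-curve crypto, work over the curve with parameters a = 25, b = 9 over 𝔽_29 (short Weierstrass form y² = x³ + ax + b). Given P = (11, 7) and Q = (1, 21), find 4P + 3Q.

First 4P:
Double-and-add on 4 = (100)₂. Start with P = (11, 7) for the leading 1-bit.
double: tangent at (11, 7): λ = (3·11² + 25)/(2·7) ≡ 11/14. 14⁻¹ ≡ 27 (mod 29) since 14·27 = 378 ≡ 1, so λ ≡ 11·27 ≡ 7.
  x = λ² - 11 - 11 = 49 - 22 ≡ 27; y = λ·(11 - 27) - 7 ≡ 26. → (27, 26)
double: tangent at (27, 26): λ = (3·27² + 25)/(2·26) ≡ 8/23. 23⁻¹ ≡ 24 (mod 29), so λ ≡ 8·24 ≡ 18.
  x = λ² - 27 - 27 = 324 - 54 ≡ 9; y = λ·(27 - 9) - 26 ≡ 8. → (9, 8)
4P = (9, 8).
Next 3Q:
Repeated addition: build up to 3Q.
2Q: tangent at (1, 21): λ = (3·1² + 25)/(2·21) ≡ 28/13. 13⁻¹ ≡ 9 (mod 29), so λ ≡ 28·9 ≡ 20.
  x = λ² - 1 - 1 = 400 - 2 ≡ 21; y = λ·(1 - 21) - 21 ≡ 14. → (21, 14)
3Q: (21, 14) + (1, 21). λ = (21 - 14)/(1 - 21) ≡ 7/9 mod 29. 9⁻¹ ≡ 13 (mod 29) since 9·13 = 117 ≡ 1, so λ ≡ 4.
  x = λ² - 21 - 1 = 16 - 22 ≡ 23; y = λ·(21 - 23) - 14 ≡ 7. → (23, 7)
3Q = (23, 7).
Finally 4P + 3Q:
(9, 8) + (23, 7). λ = (7 - 8)/(23 - 9) ≡ 28/14 mod 29. 14⁻¹ ≡ 27 (mod 29), so λ ≡ 2.
  x = λ² - 9 - 23 = 4 - 32 ≡ 1; y = λ·(9 - 1) - 8 ≡ 8. → (1, 8)

(1, 8)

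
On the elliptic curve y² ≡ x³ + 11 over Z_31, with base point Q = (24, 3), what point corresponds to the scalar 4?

(24, 28)

Double-and-add on 4 = (100)₂. Start with Q = (24, 3) for the leading 1-bit.
double: tangent at (24, 3): λ = (3·24² + 0)/(2·3) ≡ 23/6. 6⁻¹ ≡ 26 (mod 31), so λ ≡ 23·26 ≡ 9.
  x = λ² - 24 - 24 = 81 - 48 ≡ 2; y = λ·(24 - 2) - 3 ≡ 9. → (2, 9)
double: tangent at (2, 9): λ = (3·2² + 0)/(2·9) ≡ 12/18. 18⁻¹ ≡ 19 (mod 31), so λ ≡ 12·19 ≡ 11.
  x = λ² - 2 - 2 = 121 - 4 ≡ 24; y = λ·(2 - 24) - 9 ≡ 28. → (24, 28)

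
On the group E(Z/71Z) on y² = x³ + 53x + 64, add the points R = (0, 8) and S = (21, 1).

(0, 8) + (21, 1). λ = (1 - 8)/(21 - 0) ≡ 64/21 mod 71. 21⁻¹ ≡ 44 (mod 71), so λ ≡ 47.
  x = λ² - 0 - 21 = 2209 - 21 ≡ 58; y = λ·(0 - 58) - 8 ≡ 35. → (58, 35)

(58, 35)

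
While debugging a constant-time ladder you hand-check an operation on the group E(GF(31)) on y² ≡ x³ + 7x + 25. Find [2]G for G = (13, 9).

(6, 29)

tangent at (13, 9): λ = (3·13² + 7)/(2·9) ≡ 18/18. 18⁻¹ ≡ 19 (mod 31) since 18·19 = 342 ≡ 1, so λ ≡ 18·19 ≡ 1.
  x = λ² - 13 - 13 = 1 - 26 ≡ 6; y = λ·(13 - 6) - 9 ≡ 29. → (6, 29)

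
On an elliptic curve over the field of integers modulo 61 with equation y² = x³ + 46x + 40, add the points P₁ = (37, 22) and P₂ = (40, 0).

(37, 22) + (40, 0). λ = (0 - 22)/(40 - 37) ≡ 39/3 mod 61. 3⁻¹ ≡ 41 (mod 61), so λ ≡ 13.
  x = λ² - 37 - 40 = 169 - 77 ≡ 31; y = λ·(37 - 31) - 22 ≡ 56. → (31, 56)

(31, 56)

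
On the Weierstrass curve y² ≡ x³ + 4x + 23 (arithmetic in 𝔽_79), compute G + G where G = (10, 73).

(60, 35)

tangent at (10, 73): λ = (3·10² + 4)/(2·73) ≡ 67/67. 67⁻¹ ≡ 46 (mod 79), so λ ≡ 67·46 ≡ 1.
  x = λ² - 10 - 10 = 1 - 20 ≡ 60; y = λ·(10 - 60) - 73 ≡ 35. → (60, 35)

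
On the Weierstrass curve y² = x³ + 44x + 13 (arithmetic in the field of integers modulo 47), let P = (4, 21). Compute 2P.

tangent at (4, 21): λ = (3·4² + 44)/(2·21) ≡ 45/42. 42⁻¹ ≡ 28 (mod 47) since 42·28 = 1176 ≡ 1, so λ ≡ 45·28 ≡ 38.
  x = λ² - 4 - 4 = 1444 - 8 ≡ 26; y = λ·(4 - 26) - 21 ≡ 36. → (26, 36)

(26, 36)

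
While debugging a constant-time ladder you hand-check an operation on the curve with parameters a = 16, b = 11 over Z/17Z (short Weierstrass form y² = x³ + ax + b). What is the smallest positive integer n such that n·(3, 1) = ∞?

6

2P: tangent at (3, 1): λ = (3·3² + 16)/(2·1) ≡ 9/2. 2⁻¹ ≡ 9 (mod 17) since 2·9 = 18 ≡ 1, so λ ≡ 9·9 ≡ 13.
  x = λ² - 3 - 3 = 169 - 6 ≡ 10; y = λ·(3 - 10) - 1 ≡ 10. → (10, 10)
3P: (10, 10) + (3, 1). λ = (1 - 10)/(3 - 10) ≡ 8/10 mod 17. 10⁻¹ ≡ 12 (mod 17), so λ ≡ 11.
  x = λ² - 10 - 3 = 121 - 13 ≡ 6; y = λ·(10 - 6) - 10 ≡ 0. → (6, 0)
4P: (6, 0) + (3, 1). λ = (1 - 0)/(3 - 6) ≡ 1/14 mod 17. 14⁻¹ ≡ 11 (mod 17) since 14·11 = 154 ≡ 1, so λ ≡ 11.
  x = λ² - 6 - 3 = 121 - 9 ≡ 10; y = λ·(6 - 10) - 0 ≡ 7. → (10, 7)
5P: (10, 7) + (3, 1). λ = (1 - 7)/(3 - 10) ≡ 11/10 mod 17. 10⁻¹ ≡ 12 (mod 17), so λ ≡ 13.
  x = λ² - 10 - 3 = 169 - 13 ≡ 3; y = λ·(10 - 3) - 7 ≡ 16. → (3, 16)
6P: (3, 16) + (3, 1): same x and y₁ ≡ -y₂, so the sum is ∞.
6P = ∞, so the order is 6.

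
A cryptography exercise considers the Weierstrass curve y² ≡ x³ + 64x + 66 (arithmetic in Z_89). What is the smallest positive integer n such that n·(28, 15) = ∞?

2P: tangent at (28, 15): λ = (3·28² + 64)/(2·15) ≡ 13/30. 30⁻¹ ≡ 3 (mod 89), so λ ≡ 13·3 ≡ 39.
  x = λ² - 28 - 28 = 1521 - 56 ≡ 41; y = λ·(28 - 41) - 15 ≡ 12. → (41, 12)
3P: (41, 12) + (28, 15). λ = (15 - 12)/(28 - 41) ≡ 3/76 mod 89. 76⁻¹ ≡ 41 (mod 89) since 76·41 = 3116 ≡ 1, so λ ≡ 34.
  x = λ² - 41 - 28 = 1156 - 69 ≡ 19; y = λ·(41 - 19) - 12 ≡ 24. → (19, 24)
4P: (19, 24) + (28, 15). λ = (15 - 24)/(28 - 19) ≡ 80/9 mod 89. 9⁻¹ ≡ 10 (mod 89) since 9·10 = 90 ≡ 1, so λ ≡ 88.
  x = λ² - 19 - 28 = 7744 - 47 ≡ 43; y = λ·(19 - 43) - 24 ≡ 0. → (43, 0)
5P: (43, 0) + (28, 15). λ = (15 - 0)/(28 - 43) ≡ 15/74 mod 89. 74⁻¹ ≡ 83 (mod 89) since 74·83 = 6142 ≡ 1, so λ ≡ 88.
  x = λ² - 43 - 28 = 7744 - 71 ≡ 19; y = λ·(43 - 19) - 0 ≡ 65. → (19, 65)
6P: (19, 65) + (28, 15). λ = (15 - 65)/(28 - 19) ≡ 39/9 mod 89. 9⁻¹ ≡ 10 (mod 89) since 9·10 = 90 ≡ 1, so λ ≡ 34.
  x = λ² - 19 - 28 = 1156 - 47 ≡ 41; y = λ·(19 - 41) - 65 ≡ 77. → (41, 77)
7P: (41, 77) + (28, 15). λ = (15 - 77)/(28 - 41) ≡ 27/76 mod 89. 76⁻¹ ≡ 41 (mod 89) since 76·41 = 3116 ≡ 1, so λ ≡ 39.
  x = λ² - 41 - 28 = 1521 - 69 ≡ 28; y = λ·(41 - 28) - 77 ≡ 74. → (28, 74)
8P: (28, 74) + (28, 15): same x and y₁ ≡ -y₂, so the sum is ∞.
8P = ∞, so the order is 8.

8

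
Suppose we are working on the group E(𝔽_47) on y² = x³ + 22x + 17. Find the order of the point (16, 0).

2

2P: (16, 0) + (16, 0): same x and y₁ ≡ -y₂, so the sum is 𝒪.
2P = 𝒪, so the order is 2.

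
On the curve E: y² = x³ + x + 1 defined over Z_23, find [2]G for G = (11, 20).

(4, 0)

tangent at (11, 20): λ = (3·11² + 1)/(2·20) ≡ 19/17. 17⁻¹ ≡ 19 (mod 23), so λ ≡ 19·19 ≡ 16.
  x = λ² - 11 - 11 = 256 - 22 ≡ 4; y = λ·(11 - 4) - 20 ≡ 0. → (4, 0)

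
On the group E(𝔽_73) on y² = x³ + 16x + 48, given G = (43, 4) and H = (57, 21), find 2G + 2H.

(71, 64)

First 2G:
Repeated addition: build up to 2G.
2G: tangent at (43, 4): λ = (3·43² + 16)/(2·4) ≡ 15/8. 8⁻¹ ≡ 64 (mod 73), so λ ≡ 15·64 ≡ 11.
  x = λ² - 43 - 43 = 121 - 86 ≡ 35; y = λ·(43 - 35) - 4 ≡ 11. → (35, 11)
2G = (35, 11).
Next 2H:
Repeated addition: build up to 2H.
2H: tangent at (57, 21): λ = (3·57² + 16)/(2·21) ≡ 54/42. 42⁻¹ ≡ 40 (mod 73) since 42·40 = 1680 ≡ 1, so λ ≡ 54·40 ≡ 43.
  x = λ² - 57 - 57 = 1849 - 114 ≡ 56; y = λ·(57 - 56) - 21 ≡ 22. → (56, 22)
2H = (56, 22).
Finally 2G + 2H:
(35, 11) + (56, 22). λ = (22 - 11)/(56 - 35) ≡ 11/21 mod 73. 21⁻¹ ≡ 7 (mod 73) since 21·7 = 147 ≡ 1, so λ ≡ 4.
  x = λ² - 35 - 56 = 16 - 91 ≡ 71; y = λ·(35 - 71) - 11 ≡ 64. → (71, 64)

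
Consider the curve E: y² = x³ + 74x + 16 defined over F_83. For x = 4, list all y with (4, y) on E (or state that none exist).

x³ + 74x + 16 = 376 ≡ 44 (mod 83).
Square roots of 44 mod 83: 25 and 58 (since 25² = 625 ≡ 44).

25, 58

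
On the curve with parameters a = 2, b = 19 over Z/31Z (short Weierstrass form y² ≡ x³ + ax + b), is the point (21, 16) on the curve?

no

y² = 16² ≡ 8; x³ + 2x + 19 = 9322 ≡ 22 (mod 31). 8 ≠ 22.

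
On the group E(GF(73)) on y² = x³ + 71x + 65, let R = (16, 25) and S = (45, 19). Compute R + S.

(16, 25) + (45, 19). λ = (19 - 25)/(45 - 16) ≡ 67/29 mod 73. 29⁻¹ ≡ 68 (mod 73), so λ ≡ 30.
  x = λ² - 16 - 45 = 900 - 61 ≡ 36; y = λ·(16 - 36) - 25 ≡ 32. → (36, 32)

(36, 32)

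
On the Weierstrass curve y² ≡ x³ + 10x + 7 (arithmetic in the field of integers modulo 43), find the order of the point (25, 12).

9

2P: tangent at (25, 12): λ = (3·25² + 10)/(2·12) ≡ 36/24. 24⁻¹ ≡ 9 (mod 43) since 24·9 = 216 ≡ 1, so λ ≡ 36·9 ≡ 23.
  x = λ² - 25 - 25 = 529 - 50 ≡ 6; y = λ·(25 - 6) - 12 ≡ 38. → (6, 38)
3P: (6, 38) + (25, 12). λ = (12 - 38)/(25 - 6) ≡ 17/19 mod 43. 19⁻¹ ≡ 34 (mod 43) since 19·34 = 646 ≡ 1, so λ ≡ 19.
  x = λ² - 6 - 25 = 361 - 31 ≡ 29; y = λ·(6 - 29) - 38 ≡ 41. → (29, 41)
4P: (29, 41) + (25, 12). λ = (12 - 41)/(25 - 29) ≡ 14/39 mod 43. 39⁻¹ ≡ 32 (mod 43) since 39·32 = 1248 ≡ 1, so λ ≡ 18.
  x = λ² - 29 - 25 = 324 - 54 ≡ 12; y = λ·(29 - 12) - 41 ≡ 7. → (12, 7)
5P: (12, 7) + (25, 12). λ = (12 - 7)/(25 - 12) ≡ 5/13 mod 43. 13⁻¹ ≡ 10 (mod 43) since 13·10 = 130 ≡ 1, so λ ≡ 7.
  x = λ² - 12 - 25 = 49 - 37 ≡ 12; y = λ·(12 - 12) - 7 ≡ 36. → (12, 36)
6P: (12, 36) + (25, 12). λ = (12 - 36)/(25 - 12) ≡ 19/13 mod 43. 13⁻¹ ≡ 10 (mod 43) since 13·10 = 130 ≡ 1, so λ ≡ 18.
  x = λ² - 12 - 25 = 324 - 37 ≡ 29; y = λ·(12 - 29) - 36 ≡ 2. → (29, 2)
7P: (29, 2) + (25, 12). λ = (12 - 2)/(25 - 29) ≡ 10/39 mod 43. 39⁻¹ ≡ 32 (mod 43), so λ ≡ 19.
  x = λ² - 29 - 25 = 361 - 54 ≡ 6; y = λ·(29 - 6) - 2 ≡ 5. → (6, 5)
8P: (6, 5) + (25, 12). λ = (12 - 5)/(25 - 6) ≡ 7/19 mod 43. 19⁻¹ ≡ 34 (mod 43), so λ ≡ 23.
  x = λ² - 6 - 25 = 529 - 31 ≡ 25; y = λ·(6 - 25) - 5 ≡ 31. → (25, 31)
9P: (25, 31) + (25, 12): same x and y₁ ≡ -y₂, so the sum is 𝒪.
9P = 𝒪, so the order is 9.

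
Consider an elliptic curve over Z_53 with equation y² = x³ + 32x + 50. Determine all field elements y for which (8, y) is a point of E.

none

x³ + 32x + 50 = 818 ≡ 23 (mod 53).
23 is a non-residue mod 53; no y exists.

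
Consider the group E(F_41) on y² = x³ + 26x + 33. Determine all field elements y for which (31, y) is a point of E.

x³ + 26x + 33 = 30630 ≡ 3 (mod 41).
3 is a non-residue mod 41; no y exists.

none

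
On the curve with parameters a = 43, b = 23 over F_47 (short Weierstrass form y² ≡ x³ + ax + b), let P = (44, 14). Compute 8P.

Double-and-add on 8 = (1000)₂. Start with P = (44, 14) for the leading 1-bit.
double: tangent at (44, 14): λ = (3·44² + 43)/(2·14) ≡ 23/28. 28⁻¹ ≡ 42 (mod 47), so λ ≡ 23·42 ≡ 26.
  x = λ² - 44 - 44 = 676 - 88 ≡ 24; y = λ·(44 - 24) - 14 ≡ 36. → (24, 36)
double: tangent at (24, 36): λ = (3·24² + 43)/(2·36) ≡ 32/25. 25⁻¹ ≡ 32 (mod 47) since 25·32 = 800 ≡ 1, so λ ≡ 32·32 ≡ 37.
  x = λ² - 24 - 24 = 1369 - 48 ≡ 5; y = λ·(24 - 5) - 36 ≡ 9. → (5, 9)
double: tangent at (5, 9): λ = (3·5² + 43)/(2·9) ≡ 24/18. 18⁻¹ ≡ 34 (mod 47) since 18·34 = 612 ≡ 1, so λ ≡ 24·34 ≡ 17.
  x = λ² - 5 - 5 = 289 - 10 ≡ 44; y = λ·(5 - 44) - 9 ≡ 33. → (44, 33)

(44, 33)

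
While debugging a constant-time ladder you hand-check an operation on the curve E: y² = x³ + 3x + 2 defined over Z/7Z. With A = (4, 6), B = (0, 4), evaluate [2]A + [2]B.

First 2A:
Repeated addition: build up to 2A.
2A: tangent at (4, 6): λ = (3·4² + 3)/(2·6) ≡ 2/5. 5⁻¹ ≡ 3 (mod 7), so λ ≡ 2·3 ≡ 6.
  x = λ² - 4 - 4 = 36 - 8 ≡ 0; y = λ·(4 - 0) - 6 ≡ 4. → (0, 4)
2A = (0, 4).
Next 2B:
Repeated addition: build up to 2B.
2B: tangent at (0, 4): λ = (3·0² + 3)/(2·4) ≡ 3/1. 1⁻¹ ≡ 1 (mod 7), so λ ≡ 3·1 ≡ 3.
  x = λ² - 0 - 0 = 9 - 0 ≡ 2; y = λ·(0 - 2) - 4 ≡ 4. → (2, 4)
2B = (2, 4).
Finally 2A + 2B:
(0, 4) + (2, 4). λ = (4 - 4)/(2 - 0) ≡ 0/2 mod 7. 2⁻¹ ≡ 4 (mod 7), so λ ≡ 0.
  x = λ² - 0 - 2 = 0 - 2 ≡ 5; y = λ·(0 - 5) - 4 ≡ 3. → (5, 3)

(5, 3)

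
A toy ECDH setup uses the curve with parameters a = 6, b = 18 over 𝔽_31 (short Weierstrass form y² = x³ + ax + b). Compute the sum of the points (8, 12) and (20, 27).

(8, 12) + (20, 27). λ = (27 - 12)/(20 - 8) ≡ 15/12 mod 31. 12⁻¹ ≡ 13 (mod 31), so λ ≡ 9.
  x = λ² - 8 - 20 = 81 - 28 ≡ 22; y = λ·(8 - 22) - 12 ≡ 17. → (22, 17)

(22, 17)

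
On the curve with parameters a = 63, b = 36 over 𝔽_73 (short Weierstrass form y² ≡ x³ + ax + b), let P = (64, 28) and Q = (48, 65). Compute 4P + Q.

First 4P:
Double-and-add on 4 = (100)₂. Start with P = (64, 28) for the leading 1-bit.
double: tangent at (64, 28): λ = (3·64² + 63)/(2·28) ≡ 14/56. 56⁻¹ ≡ 30 (mod 73) since 56·30 = 1680 ≡ 1, so λ ≡ 14·30 ≡ 55.
  x = λ² - 64 - 64 = 3025 - 128 ≡ 50; y = λ·(64 - 50) - 28 ≡ 12. → (50, 12)
double: tangent at (50, 12): λ = (3·50² + 63)/(2·12) ≡ 44/24. 24⁻¹ ≡ 70 (mod 73), so λ ≡ 44·70 ≡ 14.
  x = λ² - 50 - 50 = 196 - 100 ≡ 23; y = λ·(50 - 23) - 12 ≡ 1. → (23, 1)
4P = (23, 1).
Finally 4P + Q:
(23, 1) + (48, 65). λ = (65 - 1)/(48 - 23) ≡ 64/25 mod 73. 25⁻¹ ≡ 38 (mod 73) since 25·38 = 950 ≡ 1, so λ ≡ 23.
  x = λ² - 23 - 48 = 529 - 71 ≡ 20; y = λ·(23 - 20) - 1 ≡ 68. → (20, 68)

(20, 68)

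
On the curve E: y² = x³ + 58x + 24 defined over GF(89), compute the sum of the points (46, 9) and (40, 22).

(46, 9) + (40, 22). λ = (22 - 9)/(40 - 46) ≡ 13/83 mod 89. 83⁻¹ ≡ 74 (mod 89) since 83·74 = 6142 ≡ 1, so λ ≡ 72.
  x = λ² - 46 - 40 = 5184 - 86 ≡ 25; y = λ·(46 - 25) - 9 ≡ 79. → (25, 79)

(25, 79)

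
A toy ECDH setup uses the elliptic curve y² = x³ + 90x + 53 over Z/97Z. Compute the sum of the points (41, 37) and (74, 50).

(47, 40)

(41, 37) + (74, 50). λ = (50 - 37)/(74 - 41) ≡ 13/33 mod 97. 33⁻¹ ≡ 50 (mod 97) since 33·50 = 1650 ≡ 1, so λ ≡ 68.
  x = λ² - 41 - 74 = 4624 - 115 ≡ 47; y = λ·(41 - 47) - 37 ≡ 40. → (47, 40)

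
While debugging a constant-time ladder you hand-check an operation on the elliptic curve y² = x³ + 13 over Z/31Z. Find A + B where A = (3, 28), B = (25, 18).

(5, 18)

(3, 28) + (25, 18). λ = (18 - 28)/(25 - 3) ≡ 21/22 mod 31. 22⁻¹ ≡ 24 (mod 31) since 22·24 = 528 ≡ 1, so λ ≡ 8.
  x = λ² - 3 - 25 = 64 - 28 ≡ 5; y = λ·(3 - 5) - 28 ≡ 18. → (5, 18)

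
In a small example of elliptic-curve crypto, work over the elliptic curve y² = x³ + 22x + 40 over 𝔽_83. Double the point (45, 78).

tangent at (45, 78): λ = (3·45² + 22)/(2·78) ≡ 38/73. 73⁻¹ ≡ 58 (mod 83) since 73·58 = 4234 ≡ 1, so λ ≡ 38·58 ≡ 46.
  x = λ² - 45 - 45 = 2116 - 90 ≡ 34; y = λ·(45 - 34) - 78 ≡ 13. → (34, 13)

(34, 13)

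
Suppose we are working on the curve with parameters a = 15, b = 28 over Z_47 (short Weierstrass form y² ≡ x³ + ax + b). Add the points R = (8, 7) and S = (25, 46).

(3, 10)

(8, 7) + (25, 46). λ = (46 - 7)/(25 - 8) ≡ 39/17 mod 47. 17⁻¹ ≡ 36 (mod 47), so λ ≡ 41.
  x = λ² - 8 - 25 = 1681 - 33 ≡ 3; y = λ·(8 - 3) - 7 ≡ 10. → (3, 10)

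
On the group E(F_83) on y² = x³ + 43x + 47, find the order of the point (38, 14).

9

2P: tangent at (38, 14): λ = (3·38² + 43)/(2·14) ≡ 59/28. 28⁻¹ ≡ 3 (mod 83), so λ ≡ 59·3 ≡ 11.
  x = λ² - 38 - 38 = 121 - 76 ≡ 45; y = λ·(38 - 45) - 14 ≡ 75. → (45, 75)
3P: (45, 75) + (38, 14). λ = (14 - 75)/(38 - 45) ≡ 22/76 mod 83. 76⁻¹ ≡ 71 (mod 83), so λ ≡ 68.
  x = λ² - 45 - 38 = 4624 - 83 ≡ 59; y = λ·(45 - 59) - 75 ≡ 52. → (59, 52)
4P: (59, 52) + (38, 14). λ = (14 - 52)/(38 - 59) ≡ 45/62 mod 83. 62⁻¹ ≡ 79 (mod 83), so λ ≡ 69.
  x = λ² - 59 - 38 = 4761 - 97 ≡ 16; y = λ·(59 - 16) - 52 ≡ 10. → (16, 10)
5P: (16, 10) + (38, 14). λ = (14 - 10)/(38 - 16) ≡ 4/22 mod 83. 22⁻¹ ≡ 34 (mod 83), so λ ≡ 53.
  x = λ² - 16 - 38 = 2809 - 54 ≡ 16; y = λ·(16 - 16) - 10 ≡ 73. → (16, 73)
6P: (16, 73) + (38, 14). λ = (14 - 73)/(38 - 16) ≡ 24/22 mod 83. 22⁻¹ ≡ 34 (mod 83), so λ ≡ 69.
  x = λ² - 16 - 38 = 4761 - 54 ≡ 59; y = λ·(16 - 59) - 73 ≡ 31. → (59, 31)
7P: (59, 31) + (38, 14). λ = (14 - 31)/(38 - 59) ≡ 66/62 mod 83. 62⁻¹ ≡ 79 (mod 83) since 62·79 = 4898 ≡ 1, so λ ≡ 68.
  x = λ² - 59 - 38 = 4624 - 97 ≡ 45; y = λ·(59 - 45) - 31 ≡ 8. → (45, 8)
8P: (45, 8) + (38, 14). λ = (14 - 8)/(38 - 45) ≡ 6/76 mod 83. 76⁻¹ ≡ 71 (mod 83), so λ ≡ 11.
  x = λ² - 45 - 38 = 121 - 83 ≡ 38; y = λ·(45 - 38) - 8 ≡ 69. → (38, 69)
9P: (38, 69) + (38, 14): same x and y₁ ≡ -y₂, so the sum is O.
9P = O, so the order is 9.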